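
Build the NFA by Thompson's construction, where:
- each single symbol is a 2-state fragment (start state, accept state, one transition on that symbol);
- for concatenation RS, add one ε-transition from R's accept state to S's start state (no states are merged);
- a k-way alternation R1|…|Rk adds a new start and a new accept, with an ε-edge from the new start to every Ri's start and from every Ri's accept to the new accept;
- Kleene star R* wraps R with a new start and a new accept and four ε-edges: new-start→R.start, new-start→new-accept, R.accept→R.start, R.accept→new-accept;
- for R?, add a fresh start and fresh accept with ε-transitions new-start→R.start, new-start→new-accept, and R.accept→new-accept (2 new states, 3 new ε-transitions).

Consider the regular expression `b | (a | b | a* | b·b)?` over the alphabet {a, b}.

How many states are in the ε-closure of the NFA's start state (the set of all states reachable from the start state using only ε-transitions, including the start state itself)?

Let C(F) = |ε-closure(F.start)| within fragment F, and note whether F accepts ε. Symbol fragments have C = 1 and do not accept ε. Then:
  a* : the star's fresh start ε-reaches both the body's start and the fresh accept: |closure| = 2 + 1 = 3
  b·b : same as the first factor's closure: |closure| = 1
  a | b | a* | b·b : new start ε-reaches every alternative's start; at least one alternative accepts ε, so the union's new accept is reached too: |closure| = 1 + 1 + 1 + 3 + 1 + 1 = 8
  (a | b | a* | b·b)? : |closure| = 1 (new start) + 8 (body) + 1 (new accept, via ε) = 10
  b | (a | b | a* | b·b)? : |closure| = 1 (new start) + (1 + 10) + 1 (new accept, since some branch ε-reaches its own accept) = 13

13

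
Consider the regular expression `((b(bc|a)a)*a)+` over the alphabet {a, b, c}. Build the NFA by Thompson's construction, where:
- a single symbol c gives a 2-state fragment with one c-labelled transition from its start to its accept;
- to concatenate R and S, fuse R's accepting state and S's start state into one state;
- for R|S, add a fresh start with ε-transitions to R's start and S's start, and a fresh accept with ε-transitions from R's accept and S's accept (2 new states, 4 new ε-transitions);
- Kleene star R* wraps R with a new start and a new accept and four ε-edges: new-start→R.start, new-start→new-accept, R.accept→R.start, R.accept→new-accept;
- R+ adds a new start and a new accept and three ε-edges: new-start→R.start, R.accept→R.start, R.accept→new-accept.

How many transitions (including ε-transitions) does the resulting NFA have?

17

By structural recursion:
Each of the 6 symbol leaves contributes 1 transition (1 symbol, 0 ε).
  bc = 2 transitions (2 symbol, 0 ε)
  bc|a = 7 transitions (3 symbol, 4 ε)
  b(bc|a)a = 9 transitions (5 symbol, 4 ε)
  (b(bc|a)a)* = 13 transitions (5 symbol, 8 ε)
  (b(bc|a)a)*a = 14 transitions (6 symbol, 8 ε)
  ((b(bc|a)a)*a)+ = 17 transitions (6 symbol, 11 ε)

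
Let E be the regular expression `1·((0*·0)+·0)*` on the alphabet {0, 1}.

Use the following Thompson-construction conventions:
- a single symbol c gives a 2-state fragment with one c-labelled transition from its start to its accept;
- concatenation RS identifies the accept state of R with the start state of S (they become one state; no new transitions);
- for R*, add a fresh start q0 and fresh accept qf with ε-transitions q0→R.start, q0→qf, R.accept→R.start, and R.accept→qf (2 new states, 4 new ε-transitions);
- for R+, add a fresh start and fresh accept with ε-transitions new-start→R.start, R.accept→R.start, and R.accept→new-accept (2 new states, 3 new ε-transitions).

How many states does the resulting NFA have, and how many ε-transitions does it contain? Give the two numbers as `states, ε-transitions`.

11, 11

By structural recursion:
Each of the 4 symbol leaves contributes 2 states and 0 ε-transitions.
  0* : 4 states, 4 ε-transitions
  0*·0 : 5 states, 4 ε-transitions
  (0*·0)+ : 7 states, 7 ε-transitions
  (0*·0)+·0 : 8 states, 7 ε-transitions
  ((0*·0)+·0)* : 10 states, 11 ε-transitions
  1·((0*·0)+·0)* : 11 states, 11 ε-transitions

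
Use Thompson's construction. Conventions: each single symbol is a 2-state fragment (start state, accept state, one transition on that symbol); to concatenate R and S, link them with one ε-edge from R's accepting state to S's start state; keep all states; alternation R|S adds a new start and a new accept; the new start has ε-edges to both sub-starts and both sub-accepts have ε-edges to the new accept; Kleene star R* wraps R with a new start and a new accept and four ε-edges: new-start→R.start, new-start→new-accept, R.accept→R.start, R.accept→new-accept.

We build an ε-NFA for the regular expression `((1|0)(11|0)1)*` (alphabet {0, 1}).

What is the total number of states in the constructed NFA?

Building bottom-up:
Each of the 6 symbol leaves contributes a 2-state fragment.
  1|0 → 6 states
  11 → 4 states
  11|0 → 8 states
  (1|0)(11|0)1 → 16 states
  ((1|0)(11|0)1)* → 18 states

18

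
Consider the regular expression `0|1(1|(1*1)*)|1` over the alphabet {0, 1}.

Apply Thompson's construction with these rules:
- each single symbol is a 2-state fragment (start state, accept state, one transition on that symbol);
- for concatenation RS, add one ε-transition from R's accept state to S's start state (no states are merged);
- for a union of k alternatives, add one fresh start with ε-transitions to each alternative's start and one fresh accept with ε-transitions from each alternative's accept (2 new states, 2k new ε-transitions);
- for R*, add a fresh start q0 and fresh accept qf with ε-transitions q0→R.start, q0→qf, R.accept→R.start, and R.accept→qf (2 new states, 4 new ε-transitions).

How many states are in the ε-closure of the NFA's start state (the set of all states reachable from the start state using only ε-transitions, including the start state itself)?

Let C(F) = |ε-closure(F.start)| within fragment F, and note whether F accepts ε. Symbol fragments have C = 1 and do not accept ε. Then:
  1* → |ε-closure| = 1 (new start) + 1 (body) + 1 (new accept) = 3
  1*1 → the left operand accepts ε, so the closure extends into the next operand (via the concat ε-link); |ε-closure| = 3 + 1 = 4
  (1*1)* → the star's fresh start ε-reaches both the body's start and the fresh accept: |ε-closure| = 2 + 4 = 6
  1|(1*1)* → |ε-closure| = 1 (new start) + (1 + 6) + 1 (new accept, since some branch ε-reaches its own accept) = 9
  1(1|(1*1)*) → |ε-closure| equals the left operand's closure size = 1 (its accept is not ε-reachable, so the closure stops there)
  0|1(1|(1*1)*)|1 → |ε-closure| = 1 + 1 + 1 + 1 = 4 (the new accept is not ε-reachable since no branch accepts ε)

4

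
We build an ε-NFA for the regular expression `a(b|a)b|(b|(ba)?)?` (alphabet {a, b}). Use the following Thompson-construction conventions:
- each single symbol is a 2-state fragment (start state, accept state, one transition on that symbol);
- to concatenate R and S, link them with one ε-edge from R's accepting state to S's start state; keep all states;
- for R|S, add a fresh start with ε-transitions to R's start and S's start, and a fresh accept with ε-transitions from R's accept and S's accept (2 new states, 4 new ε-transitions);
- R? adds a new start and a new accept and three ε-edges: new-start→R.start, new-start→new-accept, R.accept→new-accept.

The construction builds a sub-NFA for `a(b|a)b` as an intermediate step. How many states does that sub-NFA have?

10

Fragment for `a(b|a)b`:
Each of the 4 symbol leaves contributes a 2-state fragment.
  b|a = 6 states
  a(b|a)b = 10 states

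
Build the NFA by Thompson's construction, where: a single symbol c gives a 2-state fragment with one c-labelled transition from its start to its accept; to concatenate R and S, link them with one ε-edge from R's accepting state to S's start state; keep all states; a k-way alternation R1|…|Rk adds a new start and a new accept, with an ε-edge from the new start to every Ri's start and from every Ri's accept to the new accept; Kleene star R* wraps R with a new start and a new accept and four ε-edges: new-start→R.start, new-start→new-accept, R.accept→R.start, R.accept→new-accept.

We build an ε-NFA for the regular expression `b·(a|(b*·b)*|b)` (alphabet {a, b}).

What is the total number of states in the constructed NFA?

16

Recursing over subexpressions:
Each of the 5 symbol leaves contributes a 2-state fragment.
  b* → 4 states
  b*·b → 6 states
  (b*·b)* → 8 states
  a|(b*·b)*|b → 14 states
  b·(a|(b*·b)*|b) → 16 states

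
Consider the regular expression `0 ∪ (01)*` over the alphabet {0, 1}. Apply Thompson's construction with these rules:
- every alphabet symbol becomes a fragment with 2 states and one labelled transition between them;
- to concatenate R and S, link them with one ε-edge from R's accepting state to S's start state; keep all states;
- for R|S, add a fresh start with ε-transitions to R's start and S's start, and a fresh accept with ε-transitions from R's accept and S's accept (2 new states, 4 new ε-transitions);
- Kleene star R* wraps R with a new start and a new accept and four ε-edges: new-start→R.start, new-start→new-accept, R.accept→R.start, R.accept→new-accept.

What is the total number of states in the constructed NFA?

By structural recursion:
Each of the 3 symbol leaves contributes a 2-state fragment.
  01 → 4 states
  (01)* → 6 states
  0 ∪ (01)* → 10 states

10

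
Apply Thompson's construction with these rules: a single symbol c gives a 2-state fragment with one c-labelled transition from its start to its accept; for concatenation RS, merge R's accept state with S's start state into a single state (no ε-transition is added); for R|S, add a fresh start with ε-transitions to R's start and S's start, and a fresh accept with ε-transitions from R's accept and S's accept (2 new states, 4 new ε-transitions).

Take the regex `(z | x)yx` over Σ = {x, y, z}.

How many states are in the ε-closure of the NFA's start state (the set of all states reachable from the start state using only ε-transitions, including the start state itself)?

Compute the ε-closure size of each fragment's start state recursively; a symbol fragment's start has no outgoing ε-edge, so its closure is just itself (size 1).
  z | x — new start ε-reaches every alternative's start; none of them accept ε, so the new accept is not reached: |closure| = 1 + 1 + 1 = 3
  (z | x)yx — same as the first factor's closure: |closure| = 3

3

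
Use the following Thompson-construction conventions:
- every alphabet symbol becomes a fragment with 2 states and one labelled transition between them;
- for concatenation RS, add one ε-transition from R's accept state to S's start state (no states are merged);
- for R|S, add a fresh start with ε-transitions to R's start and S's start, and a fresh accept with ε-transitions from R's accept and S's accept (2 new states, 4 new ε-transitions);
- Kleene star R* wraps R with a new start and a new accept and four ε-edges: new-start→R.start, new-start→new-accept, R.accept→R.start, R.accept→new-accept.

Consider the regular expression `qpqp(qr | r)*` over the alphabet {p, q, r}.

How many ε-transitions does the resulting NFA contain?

Recursing over subexpressions:
Each of the 7 symbol leaves contributes 0 ε-transitions.
  qr → 1 ε-transition
  qr | r → 5 ε-transitions
  (qr | r)* → 9 ε-transitions
  qpqp(qr | r)* → 13 ε-transitions

13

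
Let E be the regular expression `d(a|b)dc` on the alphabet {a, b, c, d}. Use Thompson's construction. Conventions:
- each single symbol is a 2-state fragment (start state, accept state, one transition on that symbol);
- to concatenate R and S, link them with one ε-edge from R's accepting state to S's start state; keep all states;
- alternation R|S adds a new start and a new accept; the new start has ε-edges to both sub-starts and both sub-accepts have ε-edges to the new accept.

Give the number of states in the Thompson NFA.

Building bottom-up:
Each of the 5 symbol leaves contributes a 2-state fragment.
  a|b → 6 states
  d(a|b)dc → 12 states

12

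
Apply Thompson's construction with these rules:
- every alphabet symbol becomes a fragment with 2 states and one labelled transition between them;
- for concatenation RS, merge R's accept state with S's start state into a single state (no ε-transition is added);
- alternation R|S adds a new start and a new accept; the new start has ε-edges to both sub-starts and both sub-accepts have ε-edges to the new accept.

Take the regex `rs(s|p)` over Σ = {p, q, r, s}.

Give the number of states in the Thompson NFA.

8

Building bottom-up:
Each of the 4 symbol leaves contributes a 2-state fragment.
  s|p = 6 states
  rs(s|p) = 8 states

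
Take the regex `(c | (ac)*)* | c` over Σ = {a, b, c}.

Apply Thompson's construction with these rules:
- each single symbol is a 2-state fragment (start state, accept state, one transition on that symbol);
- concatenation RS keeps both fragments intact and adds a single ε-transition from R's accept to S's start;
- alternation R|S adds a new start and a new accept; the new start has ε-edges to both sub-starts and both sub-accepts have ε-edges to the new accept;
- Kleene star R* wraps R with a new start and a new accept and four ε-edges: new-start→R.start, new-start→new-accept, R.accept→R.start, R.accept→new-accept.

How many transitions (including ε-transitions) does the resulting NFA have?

Bottom-up over the parse tree:
Each of the 4 symbol leaves contributes 1 transition (1 symbol, 0 ε).
  ac → 3 transitions (2 symbol, 1 ε)
  (ac)* → 7 transitions (2 symbol, 5 ε)
  c | (ac)* → 12 transitions (3 symbol, 9 ε)
  (c | (ac)*)* → 16 transitions (3 symbol, 13 ε)
  (c | (ac)*)* | c → 21 transitions (4 symbol, 17 ε)

21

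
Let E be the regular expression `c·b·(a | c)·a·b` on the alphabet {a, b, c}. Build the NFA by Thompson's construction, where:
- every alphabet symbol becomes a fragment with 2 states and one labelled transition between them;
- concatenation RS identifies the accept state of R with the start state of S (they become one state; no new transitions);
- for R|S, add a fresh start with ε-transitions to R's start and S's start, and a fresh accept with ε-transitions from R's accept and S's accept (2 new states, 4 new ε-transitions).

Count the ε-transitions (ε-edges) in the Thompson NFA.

Building bottom-up:
Each of the 6 symbol leaves contributes 0 ε-transitions.
  a | c : 4 ε-transitions
  c·b·(a | c)·a·b : 4 ε-transitions

4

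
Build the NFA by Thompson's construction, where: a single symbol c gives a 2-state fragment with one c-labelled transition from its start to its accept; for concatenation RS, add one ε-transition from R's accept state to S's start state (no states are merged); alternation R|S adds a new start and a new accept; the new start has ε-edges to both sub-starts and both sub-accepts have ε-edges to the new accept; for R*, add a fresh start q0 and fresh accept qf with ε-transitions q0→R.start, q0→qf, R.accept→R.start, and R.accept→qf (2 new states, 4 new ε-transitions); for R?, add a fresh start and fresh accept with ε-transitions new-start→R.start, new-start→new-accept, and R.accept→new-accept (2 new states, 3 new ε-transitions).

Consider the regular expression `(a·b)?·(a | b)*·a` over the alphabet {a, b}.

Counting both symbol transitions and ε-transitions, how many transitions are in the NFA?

19

Building bottom-up:
Each of the 5 symbol leaves contributes 1 transition (1 symbol, 0 ε).
  a·b : 3 transitions (2 symbol, 1 ε)
  (a·b)? : 6 transitions (2 symbol, 4 ε)
  a | b : 6 transitions (2 symbol, 4 ε)
  (a | b)* : 10 transitions (2 symbol, 8 ε)
  (a·b)?·(a | b)*·a : 19 transitions (5 symbol, 14 ε)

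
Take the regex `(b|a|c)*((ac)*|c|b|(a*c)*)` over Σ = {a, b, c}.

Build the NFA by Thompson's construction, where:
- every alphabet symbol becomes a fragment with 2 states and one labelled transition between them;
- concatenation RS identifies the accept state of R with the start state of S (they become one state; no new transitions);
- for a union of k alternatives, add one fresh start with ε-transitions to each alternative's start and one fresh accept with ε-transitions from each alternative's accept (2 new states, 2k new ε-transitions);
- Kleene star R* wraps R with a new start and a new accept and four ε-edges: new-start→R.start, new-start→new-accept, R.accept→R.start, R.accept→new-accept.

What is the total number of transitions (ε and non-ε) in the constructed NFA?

39

By structural recursion:
Each of the 9 symbol leaves contributes 1 transition (1 symbol, 0 ε).
  b|a|c : 9 transitions (3 symbol, 6 ε)
  (b|a|c)* : 13 transitions (3 symbol, 10 ε)
  ac : 2 transitions (2 symbol, 0 ε)
  (ac)* : 6 transitions (2 symbol, 4 ε)
  a* : 5 transitions (1 symbol, 4 ε)
  a*c : 6 transitions (2 symbol, 4 ε)
  (a*c)* : 10 transitions (2 symbol, 8 ε)
  (ac)*|c|b|(a*c)* : 26 transitions (6 symbol, 20 ε)
  (b|a|c)*((ac)*|c|b|(a*c)*) : 39 transitions (9 symbol, 30 ε)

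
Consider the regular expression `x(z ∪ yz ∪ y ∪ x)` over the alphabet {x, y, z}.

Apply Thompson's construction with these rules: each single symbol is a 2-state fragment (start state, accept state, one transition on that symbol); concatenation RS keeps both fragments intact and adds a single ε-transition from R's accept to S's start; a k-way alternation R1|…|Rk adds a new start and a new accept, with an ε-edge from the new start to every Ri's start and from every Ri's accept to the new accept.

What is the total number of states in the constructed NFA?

14

Bottom-up over the parse tree:
Each of the 6 symbol leaves contributes a 2-state fragment.
  yz : 4 states
  z ∪ yz ∪ y ∪ x : 12 states
  x(z ∪ yz ∪ y ∪ x) : 14 states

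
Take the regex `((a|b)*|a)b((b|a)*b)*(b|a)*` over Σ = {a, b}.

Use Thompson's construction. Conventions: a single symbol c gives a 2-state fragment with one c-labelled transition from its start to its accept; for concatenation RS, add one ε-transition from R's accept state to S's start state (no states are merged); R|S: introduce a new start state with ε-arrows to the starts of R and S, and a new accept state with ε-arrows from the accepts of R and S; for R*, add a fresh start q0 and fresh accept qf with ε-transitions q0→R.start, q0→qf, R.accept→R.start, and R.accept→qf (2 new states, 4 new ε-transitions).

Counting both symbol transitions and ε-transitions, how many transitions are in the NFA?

Building bottom-up:
Each of the 9 symbol leaves contributes 1 transition (1 symbol, 0 ε).
  a|b : 6 transitions (2 symbol, 4 ε)
  (a|b)* : 10 transitions (2 symbol, 8 ε)
  (a|b)*|a : 15 transitions (3 symbol, 12 ε)
  b|a : 6 transitions (2 symbol, 4 ε)
  (b|a)* : 10 transitions (2 symbol, 8 ε)
  (b|a)*b : 12 transitions (3 symbol, 9 ε)
  ((b|a)*b)* : 16 transitions (3 symbol, 13 ε)
  b|a : 6 transitions (2 symbol, 4 ε)
  (b|a)* : 10 transitions (2 symbol, 8 ε)
  ((a|b)*|a)b((b|a)*b)*(b|a)* : 45 transitions (9 symbol, 36 ε)

45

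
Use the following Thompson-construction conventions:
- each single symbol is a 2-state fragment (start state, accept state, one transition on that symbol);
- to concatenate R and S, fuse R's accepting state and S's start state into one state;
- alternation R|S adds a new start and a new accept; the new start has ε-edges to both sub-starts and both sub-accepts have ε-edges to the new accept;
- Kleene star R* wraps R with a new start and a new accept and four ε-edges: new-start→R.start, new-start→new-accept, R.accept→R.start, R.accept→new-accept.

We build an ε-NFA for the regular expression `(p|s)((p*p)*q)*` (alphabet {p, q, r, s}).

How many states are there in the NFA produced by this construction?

15

Bottom-up over the parse tree:
Each of the 5 symbol leaves contributes a 2-state fragment.
  p|s : 6 states
  p* : 4 states
  p*p : 5 states
  (p*p)* : 7 states
  (p*p)*q : 8 states
  ((p*p)*q)* : 10 states
  (p|s)((p*p)*q)* : 15 states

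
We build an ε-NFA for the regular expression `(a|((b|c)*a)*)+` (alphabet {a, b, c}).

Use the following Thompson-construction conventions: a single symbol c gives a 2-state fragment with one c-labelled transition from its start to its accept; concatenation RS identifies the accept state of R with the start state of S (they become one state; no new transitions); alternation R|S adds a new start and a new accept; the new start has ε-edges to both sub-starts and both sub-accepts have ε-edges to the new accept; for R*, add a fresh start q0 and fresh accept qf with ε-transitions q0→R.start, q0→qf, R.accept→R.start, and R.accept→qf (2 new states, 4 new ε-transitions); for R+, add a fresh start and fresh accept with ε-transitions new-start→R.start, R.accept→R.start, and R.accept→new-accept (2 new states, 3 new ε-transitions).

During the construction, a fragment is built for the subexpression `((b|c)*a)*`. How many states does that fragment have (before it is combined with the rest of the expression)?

11

Fragment for `((b|c)*a)*`:
Each of the 3 symbol leaves contributes a 2-state fragment.
  b|c = 6 states
  (b|c)* = 8 states
  (b|c)*a = 9 states
  ((b|c)*a)* = 11 states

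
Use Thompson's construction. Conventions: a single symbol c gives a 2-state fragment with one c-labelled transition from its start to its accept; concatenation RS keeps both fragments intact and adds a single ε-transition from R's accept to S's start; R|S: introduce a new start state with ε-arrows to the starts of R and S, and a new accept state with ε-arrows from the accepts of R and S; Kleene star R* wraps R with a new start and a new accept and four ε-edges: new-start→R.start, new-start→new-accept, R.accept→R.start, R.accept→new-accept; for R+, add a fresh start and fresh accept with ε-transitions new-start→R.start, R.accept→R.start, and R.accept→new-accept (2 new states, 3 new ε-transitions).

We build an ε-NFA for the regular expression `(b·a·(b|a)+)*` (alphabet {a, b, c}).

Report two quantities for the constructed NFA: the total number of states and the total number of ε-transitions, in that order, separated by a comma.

Recursing over subexpressions:
Each of the 4 symbol leaves contributes 2 states and 0 ε-transitions.
  b|a — 6 states, 4 ε-transitions
  (b|a)+ — 8 states, 7 ε-transitions
  b·a·(b|a)+ — 12 states, 9 ε-transitions
  (b·a·(b|a)+)* — 14 states, 13 ε-transitions

14, 13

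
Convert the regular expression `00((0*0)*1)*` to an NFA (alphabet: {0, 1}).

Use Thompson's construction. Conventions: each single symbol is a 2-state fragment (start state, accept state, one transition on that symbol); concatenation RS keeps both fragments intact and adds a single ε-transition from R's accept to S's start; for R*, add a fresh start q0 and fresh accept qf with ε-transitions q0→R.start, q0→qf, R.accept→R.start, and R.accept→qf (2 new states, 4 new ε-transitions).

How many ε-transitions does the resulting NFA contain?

16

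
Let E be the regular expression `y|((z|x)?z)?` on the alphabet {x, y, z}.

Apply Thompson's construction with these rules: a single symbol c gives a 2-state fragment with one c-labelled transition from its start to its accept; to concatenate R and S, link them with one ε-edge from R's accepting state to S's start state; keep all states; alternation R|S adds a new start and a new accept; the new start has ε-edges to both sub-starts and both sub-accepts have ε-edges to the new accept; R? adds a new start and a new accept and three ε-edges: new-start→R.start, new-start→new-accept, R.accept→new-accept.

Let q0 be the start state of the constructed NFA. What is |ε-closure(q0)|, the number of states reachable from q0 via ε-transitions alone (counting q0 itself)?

11

Let C(F) = |ε-closure(F.start)| within fragment F, and note whether F accepts ε. Symbol fragments have C = 1 and do not accept ε. Then:
  z|x → new start ε-reaches every alternative's start; none of them accept ε, so the new accept is not reached: |closure| = 1 + 1 + 1 = 3
  (z|x)? → new start has ε-edges to the inner start and to the new accept, so |closure| = 2 + 3 = 5
  (z|x)?z → the left operand accepts ε, so the closure extends into the next operand (via the concat ε-link); |closure| = 5 + 1 = 6
  ((z|x)?z)? → |closure| = 1 (new start) + 6 (body) + 1 (new accept, via ε) = 8
  y|((z|x)?z)? → |closure| = 1 (new start) + (1 + 8) + 1 (new accept, since some branch ε-reaches its own accept) = 11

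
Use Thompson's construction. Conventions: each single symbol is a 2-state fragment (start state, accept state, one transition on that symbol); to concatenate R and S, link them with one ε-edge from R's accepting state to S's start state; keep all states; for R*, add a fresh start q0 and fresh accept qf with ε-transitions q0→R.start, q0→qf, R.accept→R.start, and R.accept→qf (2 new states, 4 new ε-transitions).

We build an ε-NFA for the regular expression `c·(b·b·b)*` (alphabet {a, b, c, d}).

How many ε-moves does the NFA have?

7

Building bottom-up:
Each of the 4 symbol leaves contributes 0 ε-transitions.
  b·b·b — 2 ε-transitions
  (b·b·b)* — 6 ε-transitions
  c·(b·b·b)* — 7 ε-transitions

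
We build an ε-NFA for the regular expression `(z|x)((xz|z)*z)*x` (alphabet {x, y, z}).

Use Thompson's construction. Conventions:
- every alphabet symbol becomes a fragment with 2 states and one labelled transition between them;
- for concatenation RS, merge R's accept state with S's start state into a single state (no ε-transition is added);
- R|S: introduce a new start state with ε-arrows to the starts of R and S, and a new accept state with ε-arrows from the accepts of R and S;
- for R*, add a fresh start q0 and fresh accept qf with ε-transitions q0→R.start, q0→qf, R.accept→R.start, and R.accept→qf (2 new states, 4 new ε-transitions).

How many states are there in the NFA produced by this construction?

18

Bottom-up over the parse tree:
Each of the 7 symbol leaves contributes a 2-state fragment.
  z|x = 6 states
  xz = 3 states
  xz|z = 7 states
  (xz|z)* = 9 states
  (xz|z)*z = 10 states
  ((xz|z)*z)* = 12 states
  (z|x)((xz|z)*z)*x = 18 states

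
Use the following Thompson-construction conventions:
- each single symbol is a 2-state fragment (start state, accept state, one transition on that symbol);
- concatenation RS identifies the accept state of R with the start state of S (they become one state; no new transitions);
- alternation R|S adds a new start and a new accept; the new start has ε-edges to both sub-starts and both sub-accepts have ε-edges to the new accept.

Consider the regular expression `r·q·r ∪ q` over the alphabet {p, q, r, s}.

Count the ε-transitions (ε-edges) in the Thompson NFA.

Bottom-up over the parse tree:
Each of the 4 symbol leaves contributes 0 ε-transitions.
  r·q·r → 0 ε-transitions
  r·q·r ∪ q → 4 ε-transitions

4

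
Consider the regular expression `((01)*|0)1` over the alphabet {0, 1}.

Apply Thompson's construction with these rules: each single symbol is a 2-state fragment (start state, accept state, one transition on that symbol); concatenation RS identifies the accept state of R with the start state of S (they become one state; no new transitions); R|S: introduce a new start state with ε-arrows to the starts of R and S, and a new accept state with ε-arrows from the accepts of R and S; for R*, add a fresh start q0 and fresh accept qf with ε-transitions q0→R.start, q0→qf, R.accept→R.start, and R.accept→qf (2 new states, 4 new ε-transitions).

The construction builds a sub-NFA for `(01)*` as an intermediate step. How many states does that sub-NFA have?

5

Fragment for `(01)*`:
Each of the 2 symbol leaves contributes a 2-state fragment.
  01 — 3 states
  (01)* — 5 states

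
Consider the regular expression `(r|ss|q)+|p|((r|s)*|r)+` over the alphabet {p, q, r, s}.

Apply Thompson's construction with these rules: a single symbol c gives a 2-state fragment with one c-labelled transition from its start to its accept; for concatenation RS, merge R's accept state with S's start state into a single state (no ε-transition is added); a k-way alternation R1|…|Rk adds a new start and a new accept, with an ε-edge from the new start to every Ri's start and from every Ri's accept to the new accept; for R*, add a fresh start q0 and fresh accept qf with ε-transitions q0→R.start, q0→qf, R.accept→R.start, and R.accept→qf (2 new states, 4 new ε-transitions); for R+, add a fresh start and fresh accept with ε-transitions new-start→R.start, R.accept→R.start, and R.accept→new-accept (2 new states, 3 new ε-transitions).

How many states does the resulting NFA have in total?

29

Recursing over subexpressions:
Each of the 8 symbol leaves contributes a 2-state fragment.
  ss : 3 states
  r|ss|q : 9 states
  (r|ss|q)+ : 11 states
  r|s : 6 states
  (r|s)* : 8 states
  (r|s)*|r : 12 states
  ((r|s)*|r)+ : 14 states
  (r|ss|q)+|p|((r|s)*|r)+ : 29 states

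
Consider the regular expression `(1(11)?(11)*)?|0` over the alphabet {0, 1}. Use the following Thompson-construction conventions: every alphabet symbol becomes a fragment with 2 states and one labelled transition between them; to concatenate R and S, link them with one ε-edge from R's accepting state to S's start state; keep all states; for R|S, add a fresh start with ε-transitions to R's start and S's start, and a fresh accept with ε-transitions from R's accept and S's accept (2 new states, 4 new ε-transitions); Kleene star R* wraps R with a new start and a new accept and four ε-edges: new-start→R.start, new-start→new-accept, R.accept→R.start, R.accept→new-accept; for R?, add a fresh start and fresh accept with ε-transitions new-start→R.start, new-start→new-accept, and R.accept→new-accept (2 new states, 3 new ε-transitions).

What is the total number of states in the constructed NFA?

Building bottom-up:
Each of the 6 symbol leaves contributes a 2-state fragment.
  11 — 4 states
  (11)? — 6 states
  11 — 4 states
  (11)* — 6 states
  1(11)?(11)* — 14 states
  (1(11)?(11)*)? — 16 states
  (1(11)?(11)*)?|0 — 20 states

20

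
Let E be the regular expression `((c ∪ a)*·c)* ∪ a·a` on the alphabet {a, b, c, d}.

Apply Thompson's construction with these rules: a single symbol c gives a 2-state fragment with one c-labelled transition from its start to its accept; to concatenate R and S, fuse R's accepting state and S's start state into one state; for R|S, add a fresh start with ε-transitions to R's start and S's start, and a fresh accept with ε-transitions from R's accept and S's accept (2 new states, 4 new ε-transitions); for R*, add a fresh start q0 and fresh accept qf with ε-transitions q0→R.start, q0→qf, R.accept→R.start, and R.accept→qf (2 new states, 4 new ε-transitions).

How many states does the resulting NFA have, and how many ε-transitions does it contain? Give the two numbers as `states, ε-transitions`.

By structural recursion:
Each of the 5 symbol leaves contributes 2 states and 0 ε-transitions.
  c ∪ a = 6 states, 4 ε-transitions
  (c ∪ a)* = 8 states, 8 ε-transitions
  (c ∪ a)*·c = 9 states, 8 ε-transitions
  ((c ∪ a)*·c)* = 11 states, 12 ε-transitions
  a·a = 3 states, 0 ε-transitions
  ((c ∪ a)*·c)* ∪ a·a = 16 states, 16 ε-transitions

16, 16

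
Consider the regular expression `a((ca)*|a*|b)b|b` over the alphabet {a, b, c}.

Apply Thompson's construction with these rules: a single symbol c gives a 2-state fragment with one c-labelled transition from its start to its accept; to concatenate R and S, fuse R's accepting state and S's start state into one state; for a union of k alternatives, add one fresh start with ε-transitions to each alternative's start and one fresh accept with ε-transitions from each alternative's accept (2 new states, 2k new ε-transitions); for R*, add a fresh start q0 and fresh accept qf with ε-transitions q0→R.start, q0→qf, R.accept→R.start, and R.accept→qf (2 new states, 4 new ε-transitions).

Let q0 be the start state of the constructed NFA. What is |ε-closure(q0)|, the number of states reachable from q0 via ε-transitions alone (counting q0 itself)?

3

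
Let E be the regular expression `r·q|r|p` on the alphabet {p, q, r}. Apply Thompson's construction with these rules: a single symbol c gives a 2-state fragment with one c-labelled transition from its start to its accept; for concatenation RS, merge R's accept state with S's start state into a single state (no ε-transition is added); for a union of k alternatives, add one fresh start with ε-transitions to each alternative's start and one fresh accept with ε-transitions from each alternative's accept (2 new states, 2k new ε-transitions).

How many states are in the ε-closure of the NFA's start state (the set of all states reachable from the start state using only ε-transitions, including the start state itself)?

Work bottom-up. For each fragment F, track |ε-closure(F.start)| and whether F's accept lies in that closure (i.e. whether F accepts ε). A single-symbol fragment has closure size 1 and does not accept ε.
  r·q → |closure| equals the left operand's closure size = 1 (its accept is not ε-reachable, so the closure stops there)
  r·q|r|p → |closure| = 1 + 1 + 1 + 1 = 4 (the new accept is not ε-reachable since no branch accepts ε)

4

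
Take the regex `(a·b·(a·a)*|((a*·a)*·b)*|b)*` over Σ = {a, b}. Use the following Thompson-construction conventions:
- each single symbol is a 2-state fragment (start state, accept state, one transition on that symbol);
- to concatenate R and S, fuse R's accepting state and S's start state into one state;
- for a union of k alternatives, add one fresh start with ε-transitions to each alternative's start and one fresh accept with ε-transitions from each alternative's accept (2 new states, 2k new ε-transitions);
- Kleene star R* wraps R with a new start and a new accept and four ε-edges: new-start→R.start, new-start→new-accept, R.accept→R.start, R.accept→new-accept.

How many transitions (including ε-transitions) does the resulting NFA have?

Bottom-up over the parse tree:
Each of the 8 symbol leaves contributes 1 transition (1 symbol, 0 ε).
  a·a — 2 transitions (2 symbol, 0 ε)
  (a·a)* — 6 transitions (2 symbol, 4 ε)
  a·b·(a·a)* — 8 transitions (4 symbol, 4 ε)
  a* — 5 transitions (1 symbol, 4 ε)
  a*·a — 6 transitions (2 symbol, 4 ε)
  (a*·a)* — 10 transitions (2 symbol, 8 ε)
  (a*·a)*·b — 11 transitions (3 symbol, 8 ε)
  ((a*·a)*·b)* — 15 transitions (3 symbol, 12 ε)
  a·b·(a·a)*|((a*·a)*·b)*|b — 30 transitions (8 symbol, 22 ε)
  (a·b·(a·a)*|((a*·a)*·b)*|b)* — 34 transitions (8 symbol, 26 ε)

34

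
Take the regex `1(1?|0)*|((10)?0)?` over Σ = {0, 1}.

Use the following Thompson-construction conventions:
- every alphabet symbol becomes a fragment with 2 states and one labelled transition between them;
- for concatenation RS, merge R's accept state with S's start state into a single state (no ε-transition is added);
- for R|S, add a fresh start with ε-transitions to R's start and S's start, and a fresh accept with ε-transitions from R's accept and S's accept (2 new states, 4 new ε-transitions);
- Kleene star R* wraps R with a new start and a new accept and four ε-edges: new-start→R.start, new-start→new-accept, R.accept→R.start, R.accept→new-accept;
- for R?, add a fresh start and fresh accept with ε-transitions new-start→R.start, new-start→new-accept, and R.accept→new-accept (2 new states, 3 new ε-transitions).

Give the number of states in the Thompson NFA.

21

By structural recursion:
Each of the 6 symbol leaves contributes a 2-state fragment.
  1? = 4 states
  1?|0 = 8 states
  (1?|0)* = 10 states
  1(1?|0)* = 11 states
  10 = 3 states
  (10)? = 5 states
  (10)?0 = 6 states
  ((10)?0)? = 8 states
  1(1?|0)*|((10)?0)? = 21 states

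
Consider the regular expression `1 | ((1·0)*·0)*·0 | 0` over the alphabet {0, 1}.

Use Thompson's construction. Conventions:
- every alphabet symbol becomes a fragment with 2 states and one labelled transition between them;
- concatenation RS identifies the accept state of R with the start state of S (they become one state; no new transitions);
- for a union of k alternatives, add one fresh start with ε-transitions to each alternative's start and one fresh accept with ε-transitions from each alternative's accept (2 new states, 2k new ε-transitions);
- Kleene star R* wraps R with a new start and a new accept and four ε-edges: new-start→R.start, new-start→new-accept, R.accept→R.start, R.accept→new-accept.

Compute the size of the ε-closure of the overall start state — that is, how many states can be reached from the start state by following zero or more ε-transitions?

8

Work bottom-up. For each fragment F, track |ε-closure(F.start)| and whether F's accept lies in that closure (i.e. whether F accepts ε). A single-symbol fragment has closure size 1 and does not accept ε.
  1·0 → |closure| equals the left operand's closure size = 1 (its accept is not ε-reachable, so the closure stops there)
  (1·0)* → the star's fresh start ε-reaches both the body's start and the fresh accept: |closure| = 2 + 1 = 3
  (1·0)*·0 → |closure| = 3 + (1−1) = 3 (closure spills across the concat boundary because the left factor accepts ε)
  ((1·0)*·0)* → |closure| = 1 (new start) + 3 (body) + 1 (new accept) = 5
  ((1·0)*·0)*·0 → |closure| = 5 + (1−1) = 5 (closure spills across the concat boundary because the left factor accepts ε)
  1 | ((1·0)*·0)*·0 | 0 → new start ε-reaches every alternative's start; none of them accept ε, so the new accept is not reached: |closure| = 1 + 1 + 5 + 1 = 8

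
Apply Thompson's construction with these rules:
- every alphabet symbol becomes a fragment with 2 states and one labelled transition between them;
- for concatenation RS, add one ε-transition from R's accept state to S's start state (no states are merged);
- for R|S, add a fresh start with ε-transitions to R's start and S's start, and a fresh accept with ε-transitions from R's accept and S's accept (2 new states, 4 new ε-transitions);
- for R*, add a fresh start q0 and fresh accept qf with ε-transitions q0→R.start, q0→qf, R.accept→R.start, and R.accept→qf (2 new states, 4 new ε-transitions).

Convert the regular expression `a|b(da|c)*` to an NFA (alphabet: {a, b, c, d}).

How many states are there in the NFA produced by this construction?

16

Building bottom-up:
Each of the 5 symbol leaves contributes a 2-state fragment.
  da : 4 states
  da|c : 8 states
  (da|c)* : 10 states
  b(da|c)* : 12 states
  a|b(da|c)* : 16 states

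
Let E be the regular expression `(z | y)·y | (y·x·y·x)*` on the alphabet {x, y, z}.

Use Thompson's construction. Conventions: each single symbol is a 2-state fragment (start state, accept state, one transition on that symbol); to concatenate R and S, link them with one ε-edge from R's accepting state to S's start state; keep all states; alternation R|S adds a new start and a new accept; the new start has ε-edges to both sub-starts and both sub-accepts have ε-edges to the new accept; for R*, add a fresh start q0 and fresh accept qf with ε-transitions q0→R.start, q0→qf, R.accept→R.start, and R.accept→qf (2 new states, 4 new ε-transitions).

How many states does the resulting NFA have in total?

20

Bottom-up over the parse tree:
Each of the 7 symbol leaves contributes a 2-state fragment.
  z | y → 6 states
  (z | y)·y → 8 states
  y·x·y·x → 8 states
  (y·x·y·x)* → 10 states
  (z | y)·y | (y·x·y·x)* → 20 states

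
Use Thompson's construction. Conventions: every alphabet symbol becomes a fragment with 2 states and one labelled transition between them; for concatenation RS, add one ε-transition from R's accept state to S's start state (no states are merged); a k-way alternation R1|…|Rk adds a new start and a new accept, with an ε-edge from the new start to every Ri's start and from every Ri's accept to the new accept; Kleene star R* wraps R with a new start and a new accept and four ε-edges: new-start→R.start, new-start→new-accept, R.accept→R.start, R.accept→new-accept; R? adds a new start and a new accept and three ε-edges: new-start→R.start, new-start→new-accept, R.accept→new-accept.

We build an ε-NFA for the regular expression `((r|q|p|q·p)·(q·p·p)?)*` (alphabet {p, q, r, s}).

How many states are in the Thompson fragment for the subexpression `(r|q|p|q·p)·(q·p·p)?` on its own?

20

Fragment for `(r|q|p|q·p)·(q·p·p)?`:
Each of the 8 symbol leaves contributes a 2-state fragment.
  q·p = 4 states
  r|q|p|q·p = 12 states
  q·p·p = 6 states
  (q·p·p)? = 8 states
  (r|q|p|q·p)·(q·p·p)? = 20 states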